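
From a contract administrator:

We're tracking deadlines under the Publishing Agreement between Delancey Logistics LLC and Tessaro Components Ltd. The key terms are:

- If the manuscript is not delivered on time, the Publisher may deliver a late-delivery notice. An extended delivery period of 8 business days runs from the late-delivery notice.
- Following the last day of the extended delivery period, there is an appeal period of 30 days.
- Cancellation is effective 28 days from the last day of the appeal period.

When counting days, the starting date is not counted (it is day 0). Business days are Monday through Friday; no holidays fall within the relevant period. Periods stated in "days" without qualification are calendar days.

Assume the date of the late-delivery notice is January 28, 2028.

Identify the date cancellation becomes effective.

April 7, 2028

The last day of the extended delivery period: counting 8 business days from Friday, January 28, 2028 (Jan 31, Feb 1, Feb 2, Feb 3, Feb 4, Feb 7, Feb 8, Feb 9, skipping weekends) reaches Wednesday, February 9, 2028.
The last day of the appeal period: 30 calendar days after February 9, 2028 is March 10, 2028.
The date cancellation becomes effective: March 10, 2028 + 28 days = April 7, 2028.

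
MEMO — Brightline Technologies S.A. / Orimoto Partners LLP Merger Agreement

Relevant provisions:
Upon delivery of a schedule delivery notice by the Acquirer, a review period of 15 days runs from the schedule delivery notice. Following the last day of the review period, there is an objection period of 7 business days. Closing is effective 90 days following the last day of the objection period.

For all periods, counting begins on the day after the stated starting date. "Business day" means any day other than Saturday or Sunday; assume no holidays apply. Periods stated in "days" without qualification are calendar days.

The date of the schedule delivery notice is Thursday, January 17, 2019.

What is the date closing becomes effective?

May 13, 2019

Adding 15 calendar days to January 17, 2019 gives February 1, 2019, which is the last day of the review period.
The last day of the objection period: counting 7 business days from Friday, February 1, 2019 (Feb 4, Feb 5, Feb 6, Feb 7, Feb 8, Feb 11, Feb 12, skipping weekends) reaches Tuesday, February 12, 2019.
The date closing becomes effective: 90 calendar days after February 12, 2019 is May 13, 2019.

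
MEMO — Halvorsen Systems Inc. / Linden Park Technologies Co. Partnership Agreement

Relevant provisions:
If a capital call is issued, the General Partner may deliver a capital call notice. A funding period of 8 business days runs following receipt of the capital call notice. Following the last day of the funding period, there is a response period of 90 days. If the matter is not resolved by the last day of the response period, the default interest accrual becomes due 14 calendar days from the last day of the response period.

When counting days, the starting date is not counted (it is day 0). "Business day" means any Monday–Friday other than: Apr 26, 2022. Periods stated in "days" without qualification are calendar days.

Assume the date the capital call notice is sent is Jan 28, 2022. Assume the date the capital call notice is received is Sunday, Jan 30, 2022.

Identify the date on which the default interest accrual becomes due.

From Sunday, Jan 30, 2022, 8 business days (Jan 31, Feb 1, Feb 2, Feb 3, Feb 4, Feb 7, Feb 8, Feb 9, skipping weekends) brings us to Wednesday, Feb 9, 2022, which is the last day of the funding period.
The last day of the response period: 90 calendar days after Feb 9, 2022 is May 10, 2022.
The date on which the default interest accrual becomes due: 14 calendar days after May 10, 2022 is May 24, 2022.

May 24, 2022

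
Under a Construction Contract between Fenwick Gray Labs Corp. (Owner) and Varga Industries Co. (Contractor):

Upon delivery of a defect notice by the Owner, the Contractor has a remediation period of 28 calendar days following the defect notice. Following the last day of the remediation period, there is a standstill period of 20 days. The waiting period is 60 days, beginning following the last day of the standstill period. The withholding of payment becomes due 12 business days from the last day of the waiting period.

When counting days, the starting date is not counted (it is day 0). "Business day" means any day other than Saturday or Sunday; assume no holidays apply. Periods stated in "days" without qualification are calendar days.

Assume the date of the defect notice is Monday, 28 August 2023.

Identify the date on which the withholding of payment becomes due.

1 January 2024

Adding 28 calendar days to 28 August 2023 gives 25 September 2023, which is the last day of the remediation period.
The last day of the standstill period: 20 calendar days after 25 September 2023 is 15 October 2023.
Adding 60 calendar days to 15 October 2023 gives 14 December 2023, which is the last day of the waiting period.
The date on which the withholding of payment becomes due: 12 business days after Thursday, 14 December 2023, skipping weekends — Dec 15, Dec 18, Dec 19, Dec 20, …, Dec 28, Dec 29, Jan 1 — lands on Monday, 1 January 2024.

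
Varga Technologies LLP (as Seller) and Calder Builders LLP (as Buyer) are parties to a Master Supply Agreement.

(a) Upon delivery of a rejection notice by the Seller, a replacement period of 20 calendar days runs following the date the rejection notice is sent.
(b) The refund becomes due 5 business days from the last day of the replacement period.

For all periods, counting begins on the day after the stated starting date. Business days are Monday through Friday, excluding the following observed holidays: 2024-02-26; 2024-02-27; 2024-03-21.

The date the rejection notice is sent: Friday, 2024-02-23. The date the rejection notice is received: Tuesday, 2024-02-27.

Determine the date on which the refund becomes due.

Adding 20 calendar days to 2024-02-23 gives 2024-03-14, which is the last day of the replacement period.
The date on which the refund becomes due: counting 5 business days from Thursday, 2024-03-14 (Mar 15, Mar 18, Mar 19, Mar 20, Mar 22, skipping weekends and the listed holiday on Mar 21) reaches Friday, 2024-03-22.

2024-03-22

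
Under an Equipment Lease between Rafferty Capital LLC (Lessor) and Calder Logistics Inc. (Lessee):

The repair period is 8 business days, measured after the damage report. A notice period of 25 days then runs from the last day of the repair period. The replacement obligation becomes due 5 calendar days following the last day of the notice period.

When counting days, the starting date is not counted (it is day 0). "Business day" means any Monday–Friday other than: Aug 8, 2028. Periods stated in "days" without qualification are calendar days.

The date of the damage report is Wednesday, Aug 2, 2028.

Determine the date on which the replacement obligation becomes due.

From Wednesday, Aug 2, 2028, 8 business days (Aug 3, Aug 4, Aug 7, Aug 9, Aug 10, Aug 11, Aug 14, Aug 15, skipping weekends and the listed holiday on Aug 8) brings us to Tuesday, Aug 15, 2028, which is the last day of the repair period.
The last day of the notice period: 25 calendar days after Aug 15, 2028 is Sep 9, 2028.
The date on which the replacement obligation becomes due: Sep 9, 2028 + 5 days = Sep 14, 2028.

Sep 14, 2028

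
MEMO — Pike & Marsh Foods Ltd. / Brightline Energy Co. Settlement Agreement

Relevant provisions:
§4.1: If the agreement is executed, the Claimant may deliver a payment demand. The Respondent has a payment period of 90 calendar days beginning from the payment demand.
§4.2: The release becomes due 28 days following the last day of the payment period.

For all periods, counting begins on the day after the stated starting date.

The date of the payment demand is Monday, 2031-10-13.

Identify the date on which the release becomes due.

Adding 90 calendar days to 2031-10-13 gives 2032-01-11, which is the last day of the payment period.
The date on which the release becomes due: 28 calendar days after 2032-01-11 is 2032-02-08.

2032-02-08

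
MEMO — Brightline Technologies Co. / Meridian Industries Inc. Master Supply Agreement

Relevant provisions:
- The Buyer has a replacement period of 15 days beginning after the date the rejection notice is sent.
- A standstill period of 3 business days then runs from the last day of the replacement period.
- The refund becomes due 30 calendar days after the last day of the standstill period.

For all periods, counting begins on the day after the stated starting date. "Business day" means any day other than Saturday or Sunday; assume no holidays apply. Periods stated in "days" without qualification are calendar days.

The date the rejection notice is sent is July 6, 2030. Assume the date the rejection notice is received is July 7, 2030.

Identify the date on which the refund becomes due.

August 23, 2030

The last day of the replacement period: 15 calendar days after July 6, 2030 is July 21, 2030.
From Sunday, July 21, 2030, 3 business days (Jul 22, Jul 23, Jul 24, skipping weekends) brings us to Wednesday, July 24, 2030, which is the last day of the standstill period.
The date on which the refund becomes due: July 24, 2030 + 30 days = August 23, 2030.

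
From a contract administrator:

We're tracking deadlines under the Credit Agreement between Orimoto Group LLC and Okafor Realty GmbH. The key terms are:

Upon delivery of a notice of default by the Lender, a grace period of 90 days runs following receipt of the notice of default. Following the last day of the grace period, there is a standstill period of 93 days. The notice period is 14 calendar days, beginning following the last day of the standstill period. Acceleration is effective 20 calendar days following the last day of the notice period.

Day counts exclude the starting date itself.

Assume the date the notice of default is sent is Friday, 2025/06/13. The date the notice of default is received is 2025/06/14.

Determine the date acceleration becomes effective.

2026/01/17

The last day of the grace period: 2025/06/14 + 90 days = 2025/09/12.
Adding 93 calendar days to 2025/09/12 gives 2025/12/14, which is the last day of the standstill period.
The last day of the notice period: 14 calendar days after 2025/12/14 is 2025/12/28.
Adding 20 calendar days to 2025/12/28 gives 2026/01/17, which is the date acceleration becomes effective.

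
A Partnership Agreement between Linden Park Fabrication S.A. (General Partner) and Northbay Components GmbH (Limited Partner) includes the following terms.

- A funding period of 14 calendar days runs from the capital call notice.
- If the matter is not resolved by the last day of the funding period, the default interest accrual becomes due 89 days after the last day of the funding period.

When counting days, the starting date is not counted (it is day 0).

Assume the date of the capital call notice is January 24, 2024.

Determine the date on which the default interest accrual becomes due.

May 6, 2024

Adding 14 calendar days to January 24, 2024 gives February 7, 2024, which is the last day of the funding period.
The date on which the default interest accrual becomes due: February 7, 2024 + 89 days = May 6, 2024.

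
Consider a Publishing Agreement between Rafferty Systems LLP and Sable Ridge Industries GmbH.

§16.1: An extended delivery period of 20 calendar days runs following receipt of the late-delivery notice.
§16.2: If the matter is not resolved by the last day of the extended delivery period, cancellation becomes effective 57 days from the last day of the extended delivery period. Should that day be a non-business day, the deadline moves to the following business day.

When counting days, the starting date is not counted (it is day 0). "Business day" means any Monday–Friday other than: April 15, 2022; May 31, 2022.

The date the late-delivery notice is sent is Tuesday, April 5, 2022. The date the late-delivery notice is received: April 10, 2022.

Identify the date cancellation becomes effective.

The last day of the extended delivery period: April 10, 2022 + 20 days = April 30, 2022.
Adding 57 calendar days to April 30, 2022 gives June 26, 2022, which is the date cancellation becomes effective. That falls on a Sunday, so it rolls to the next business day, Monday, June 27, 2022.

June 27, 2022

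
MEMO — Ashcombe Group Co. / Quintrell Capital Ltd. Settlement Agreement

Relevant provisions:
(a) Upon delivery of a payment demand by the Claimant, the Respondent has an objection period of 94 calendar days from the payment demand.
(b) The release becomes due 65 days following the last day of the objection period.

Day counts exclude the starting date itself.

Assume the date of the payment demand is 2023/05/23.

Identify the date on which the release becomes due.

2023/10/29

The last day of the objection period: 94 calendar days after 2023/05/23 is 2023/08/25.
The date on which the release becomes due: 65 calendar days after 2023/08/25 is 2023/10/29.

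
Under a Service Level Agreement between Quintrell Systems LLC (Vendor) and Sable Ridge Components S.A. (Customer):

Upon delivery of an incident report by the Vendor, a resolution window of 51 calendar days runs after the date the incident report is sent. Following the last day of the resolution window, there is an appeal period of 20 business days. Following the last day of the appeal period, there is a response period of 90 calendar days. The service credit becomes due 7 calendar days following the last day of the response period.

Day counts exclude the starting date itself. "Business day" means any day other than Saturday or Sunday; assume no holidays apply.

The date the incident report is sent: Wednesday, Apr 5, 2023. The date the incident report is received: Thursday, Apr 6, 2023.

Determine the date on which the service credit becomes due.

Sep 28, 2023

Adding 51 calendar days to Apr 5, 2023 gives May 26, 2023, which is the last day of the resolution window.
The last day of the appeal period: counting 20 business days from Friday, May 26, 2023 (May 29, May 30, May 31, Jun 1, …, Jun 21, Jun 22, Jun 23, skipping weekends) reaches Friday, Jun 23, 2023.
The last day of the response period: Jun 23, 2023 + 90 days = Sep 21, 2023.
The date on which the service credit becomes due: 7 calendar days after Sep 21, 2023 is Sep 28, 2023.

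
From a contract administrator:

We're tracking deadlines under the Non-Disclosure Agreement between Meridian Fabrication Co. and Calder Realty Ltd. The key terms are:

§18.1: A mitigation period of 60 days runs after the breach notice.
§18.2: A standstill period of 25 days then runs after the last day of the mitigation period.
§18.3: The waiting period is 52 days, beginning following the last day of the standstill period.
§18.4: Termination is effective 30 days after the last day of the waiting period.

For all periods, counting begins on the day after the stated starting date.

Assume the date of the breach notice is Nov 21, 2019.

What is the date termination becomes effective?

May 6, 2020

Adding 60 calendar days to Nov 21, 2019 gives Jan 20, 2020, which is the last day of the mitigation period.
The last day of the standstill period: 25 calendar days after Jan 20, 2020 is Feb 14, 2020.
The last day of the waiting period: Feb 14, 2020 + 52 days = Apr 6, 2020.
The date termination becomes effective: 30 calendar days after Apr 6, 2020 is May 6, 2020.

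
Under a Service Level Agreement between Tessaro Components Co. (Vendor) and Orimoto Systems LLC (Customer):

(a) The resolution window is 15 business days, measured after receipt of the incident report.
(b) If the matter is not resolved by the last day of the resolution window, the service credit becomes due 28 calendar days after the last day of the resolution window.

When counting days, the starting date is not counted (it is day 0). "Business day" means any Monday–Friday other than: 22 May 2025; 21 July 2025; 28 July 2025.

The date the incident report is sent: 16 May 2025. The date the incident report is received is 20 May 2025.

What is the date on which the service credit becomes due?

The last day of the resolution window: counting 15 business days from Tuesday, 20 May 2025 (May 21, May 23, May 26, May 27, …, Jun 9, Jun 10, Jun 11, skipping weekends and the listed holiday on May 22) reaches Wednesday, 11 June 2025.
The date on which the service credit becomes due: 11 June 2025 + 28 days = 9 July 2025.

9 July 2025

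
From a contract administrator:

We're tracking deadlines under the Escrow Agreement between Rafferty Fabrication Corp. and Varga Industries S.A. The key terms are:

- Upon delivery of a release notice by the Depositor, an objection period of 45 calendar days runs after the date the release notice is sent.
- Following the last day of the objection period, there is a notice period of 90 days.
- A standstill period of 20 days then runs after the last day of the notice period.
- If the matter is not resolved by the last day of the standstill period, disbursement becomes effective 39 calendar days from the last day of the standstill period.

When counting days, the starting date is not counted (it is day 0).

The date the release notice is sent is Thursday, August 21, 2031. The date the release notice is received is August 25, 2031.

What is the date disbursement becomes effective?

The last day of the objection period: August 21, 2031 + 45 days = October 5, 2031.
The last day of the notice period: 90 calendar days after October 5, 2031 is January 3, 2032.
The last day of the standstill period: January 3, 2032 + 20 days = January 23, 2032.
The date disbursement becomes effective: January 23, 2032 + 39 days = March 2, 2032.

March 2, 2032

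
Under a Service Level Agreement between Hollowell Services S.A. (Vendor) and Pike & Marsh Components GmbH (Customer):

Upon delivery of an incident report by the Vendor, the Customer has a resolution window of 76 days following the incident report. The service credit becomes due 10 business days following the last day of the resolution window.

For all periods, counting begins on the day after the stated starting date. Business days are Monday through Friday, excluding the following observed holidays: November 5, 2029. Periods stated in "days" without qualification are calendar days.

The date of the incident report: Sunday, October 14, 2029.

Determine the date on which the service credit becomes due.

Adding 76 calendar days to October 14, 2029 gives December 29, 2029, which is the last day of the resolution window.
From Saturday, December 29, 2029, 10 business days (Dec 31, Jan 1, Jan 2, Jan 3, Jan 4, Jan 7, Jan 8, Jan 9, Jan 10, Jan 11, skipping weekends) brings us to Friday, January 11, 2030, which is the date on which the service credit becomes due.

January 11, 2030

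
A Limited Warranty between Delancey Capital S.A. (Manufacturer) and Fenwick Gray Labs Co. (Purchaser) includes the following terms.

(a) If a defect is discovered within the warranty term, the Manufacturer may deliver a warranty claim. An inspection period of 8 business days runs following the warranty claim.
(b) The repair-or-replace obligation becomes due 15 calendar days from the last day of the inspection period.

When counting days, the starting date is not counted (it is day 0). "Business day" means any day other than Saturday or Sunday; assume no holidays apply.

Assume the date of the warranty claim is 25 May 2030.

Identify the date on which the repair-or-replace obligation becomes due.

20 June 2030

The last day of the inspection period: 8 business days after Saturday, 25 May 2030, skipping weekends — May 27, May 28, May 29, May 30, May 31, Jun 3, Jun 4, Jun 5 — lands on Wednesday, 5 June 2030.
The date on which the repair-or-replace obligation becomes due: 15 calendar days after 5 June 2030 is 20 June 2030.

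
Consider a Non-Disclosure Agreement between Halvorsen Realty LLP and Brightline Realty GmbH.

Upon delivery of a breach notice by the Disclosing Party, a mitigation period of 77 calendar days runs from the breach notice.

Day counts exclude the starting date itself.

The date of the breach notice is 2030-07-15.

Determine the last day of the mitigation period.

2030-09-30

The last day of the mitigation period: 2030-07-15 + 77 days = 2030-09-30.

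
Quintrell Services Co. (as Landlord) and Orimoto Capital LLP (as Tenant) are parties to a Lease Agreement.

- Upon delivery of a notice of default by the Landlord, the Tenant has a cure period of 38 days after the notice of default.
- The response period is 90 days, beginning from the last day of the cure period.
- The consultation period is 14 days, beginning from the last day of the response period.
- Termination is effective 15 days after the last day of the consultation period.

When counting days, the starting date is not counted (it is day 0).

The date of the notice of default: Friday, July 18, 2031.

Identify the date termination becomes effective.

December 22, 2031

Adding 38 calendar days to July 18, 2031 gives August 25, 2031, which is the last day of the cure period.
The last day of the response period: August 25, 2031 + 90 days = November 23, 2031.
Adding 14 calendar days to November 23, 2031 gives December 7, 2031, which is the last day of the consultation period.
Adding 15 calendar days to December 7, 2031 gives December 22, 2031, which is the date termination becomes effective.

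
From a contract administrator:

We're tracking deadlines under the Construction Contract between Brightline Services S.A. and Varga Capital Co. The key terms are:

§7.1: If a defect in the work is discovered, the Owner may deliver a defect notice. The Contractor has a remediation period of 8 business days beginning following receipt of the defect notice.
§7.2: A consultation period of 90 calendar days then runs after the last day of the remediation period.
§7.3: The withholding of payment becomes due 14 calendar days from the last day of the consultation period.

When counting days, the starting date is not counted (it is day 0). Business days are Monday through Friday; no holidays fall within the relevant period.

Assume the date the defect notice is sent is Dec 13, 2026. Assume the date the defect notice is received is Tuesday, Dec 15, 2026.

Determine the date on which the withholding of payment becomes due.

Apr 8, 2027

The last day of the remediation period: counting 8 business days from Tuesday, Dec 15, 2026 (Dec 16, Dec 17, Dec 18, Dec 21, Dec 22, Dec 23, Dec 24, Dec 25, skipping weekends) reaches Friday, Dec 25, 2026.
The last day of the consultation period: 90 calendar days after Dec 25, 2026 is Mar 25, 2027.
Adding 14 calendar days to Mar 25, 2027 gives Apr 8, 2027, which is the date on which the withholding of payment becomes due.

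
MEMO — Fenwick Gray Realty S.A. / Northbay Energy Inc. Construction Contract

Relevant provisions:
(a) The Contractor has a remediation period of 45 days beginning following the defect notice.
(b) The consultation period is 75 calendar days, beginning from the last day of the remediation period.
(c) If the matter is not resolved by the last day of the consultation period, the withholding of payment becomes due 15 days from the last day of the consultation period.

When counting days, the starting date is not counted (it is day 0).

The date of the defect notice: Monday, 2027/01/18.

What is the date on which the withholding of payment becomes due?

2027/06/02

The last day of the remediation period: 2027/01/18 + 45 days = 2027/03/04.
The last day of the consultation period: 75 calendar days after 2027/03/04 is 2027/05/18.
Adding 15 calendar days to 2027/05/18 gives 2027/06/02, which is the date on which the withholding of payment becomes due.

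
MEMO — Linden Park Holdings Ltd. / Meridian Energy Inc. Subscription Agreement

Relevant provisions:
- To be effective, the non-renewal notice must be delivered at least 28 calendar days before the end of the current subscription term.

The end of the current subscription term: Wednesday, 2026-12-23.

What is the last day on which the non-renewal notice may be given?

2026-11-25

2026-12-23 minus 28 days is 2026-11-25.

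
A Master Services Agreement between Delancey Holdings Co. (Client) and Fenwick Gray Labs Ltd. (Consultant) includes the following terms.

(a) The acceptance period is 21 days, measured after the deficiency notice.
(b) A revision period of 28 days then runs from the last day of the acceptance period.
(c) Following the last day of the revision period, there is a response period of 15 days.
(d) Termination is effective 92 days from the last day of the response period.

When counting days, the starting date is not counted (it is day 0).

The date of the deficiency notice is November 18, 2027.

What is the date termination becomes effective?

April 22, 2028

Adding 21 calendar days to November 18, 2027 gives December 9, 2027, which is the last day of the acceptance period.
The last day of the revision period: 28 calendar days after December 9, 2027 is January 6, 2028.
The last day of the response period: January 6, 2028 + 15 days = January 21, 2028.
The date termination becomes effective: January 21, 2028 + 92 days = April 22, 2028.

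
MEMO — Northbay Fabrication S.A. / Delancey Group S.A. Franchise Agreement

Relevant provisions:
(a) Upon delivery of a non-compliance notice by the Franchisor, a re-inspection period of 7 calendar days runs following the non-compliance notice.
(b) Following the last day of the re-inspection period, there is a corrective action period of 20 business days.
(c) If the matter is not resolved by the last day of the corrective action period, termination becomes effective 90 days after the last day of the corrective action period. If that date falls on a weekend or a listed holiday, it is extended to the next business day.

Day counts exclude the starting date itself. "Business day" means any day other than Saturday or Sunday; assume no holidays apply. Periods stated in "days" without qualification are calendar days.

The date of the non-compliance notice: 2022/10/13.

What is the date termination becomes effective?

The last day of the re-inspection period: 7 calendar days after 2022/10/13 is 2022/10/20.
The last day of the corrective action period: 20 business days after Thursday, 2022/10/20, skipping weekends — Oct 21, Oct 24, Oct 25, Oct 26, …, Nov 15, Nov 16, Nov 17 — lands on Thursday, 2022/11/17.
The date termination becomes effective: 90 calendar days after 2022/11/17 is 2023/02/15. 2023/02/15 is a Wednesday, so no roll-forward applies.

2023/02/15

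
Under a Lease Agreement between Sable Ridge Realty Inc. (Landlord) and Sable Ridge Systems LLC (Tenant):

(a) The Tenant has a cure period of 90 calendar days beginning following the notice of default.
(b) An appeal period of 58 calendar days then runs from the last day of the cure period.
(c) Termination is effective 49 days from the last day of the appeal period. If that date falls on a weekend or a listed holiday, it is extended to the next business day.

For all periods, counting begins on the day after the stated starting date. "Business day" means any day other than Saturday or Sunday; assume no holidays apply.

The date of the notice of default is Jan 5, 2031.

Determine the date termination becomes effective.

The last day of the cure period: Jan 5, 2031 + 90 days = Apr 5, 2031.
The last day of the appeal period: Apr 5, 2031 + 58 days = Jun 2, 2031.
The date termination becomes effective: 49 calendar days after Jun 2, 2031 is Jul 21, 2031. Jul 21, 2031 is a Monday, so no roll-forward applies.

Jul 21, 2031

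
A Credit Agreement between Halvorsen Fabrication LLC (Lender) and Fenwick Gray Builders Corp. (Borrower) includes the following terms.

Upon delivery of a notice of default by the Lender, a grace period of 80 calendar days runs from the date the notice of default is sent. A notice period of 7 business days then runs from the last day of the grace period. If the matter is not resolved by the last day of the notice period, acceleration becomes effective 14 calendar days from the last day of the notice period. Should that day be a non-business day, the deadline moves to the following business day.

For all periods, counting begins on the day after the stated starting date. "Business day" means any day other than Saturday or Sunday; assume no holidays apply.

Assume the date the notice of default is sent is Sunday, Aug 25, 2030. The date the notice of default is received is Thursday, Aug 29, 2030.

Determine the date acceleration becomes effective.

Dec 6, 2030

The last day of the grace period: 80 calendar days after Aug 25, 2030 is Nov 13, 2030.
The last day of the notice period: counting 7 business days from Wednesday, Nov 13, 2030 (Nov 14, Nov 15, Nov 18, Nov 19, Nov 20, Nov 21, Nov 22, skipping weekends) reaches Friday, Nov 22, 2030.
The date acceleration becomes effective: Nov 22, 2030 + 14 days = Dec 6, 2030. Dec 6, 2030 is a Friday, so no roll-forward applies.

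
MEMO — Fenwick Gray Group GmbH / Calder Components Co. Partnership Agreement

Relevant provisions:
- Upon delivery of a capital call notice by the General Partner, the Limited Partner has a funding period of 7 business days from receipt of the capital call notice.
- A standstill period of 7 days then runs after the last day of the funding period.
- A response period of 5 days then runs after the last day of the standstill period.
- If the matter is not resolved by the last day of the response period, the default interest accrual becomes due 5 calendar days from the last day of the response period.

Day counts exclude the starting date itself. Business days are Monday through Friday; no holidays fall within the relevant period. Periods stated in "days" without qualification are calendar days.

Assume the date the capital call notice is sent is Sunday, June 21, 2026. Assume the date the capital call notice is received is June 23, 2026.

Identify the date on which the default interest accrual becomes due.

July 19, 2026

The last day of the funding period: counting 7 business days from Tuesday, June 23, 2026 (Jun 24, Jun 25, Jun 26, Jun 29, Jun 30, Jul 1, Jul 2, skipping weekends) reaches Thursday, July 2, 2026.
The last day of the standstill period: 7 calendar days after July 2, 2026 is July 9, 2026.
The last day of the response period: 5 calendar days after July 9, 2026 is July 14, 2026.
The date on which the default interest accrual becomes due: 5 calendar days after July 14, 2026 is July 19, 2026.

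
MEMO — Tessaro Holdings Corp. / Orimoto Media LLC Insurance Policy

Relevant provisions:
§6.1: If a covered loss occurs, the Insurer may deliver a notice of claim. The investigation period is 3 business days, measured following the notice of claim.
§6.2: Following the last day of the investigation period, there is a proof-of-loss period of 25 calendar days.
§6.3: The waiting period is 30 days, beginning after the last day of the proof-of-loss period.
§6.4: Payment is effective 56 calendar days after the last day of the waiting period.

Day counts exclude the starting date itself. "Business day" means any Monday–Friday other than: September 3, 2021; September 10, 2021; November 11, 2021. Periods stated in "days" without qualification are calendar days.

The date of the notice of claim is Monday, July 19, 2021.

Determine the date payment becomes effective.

The last day of the investigation period: 3 business days after Monday, July 19, 2021, skipping weekends — Jul 20, Jul 21, Jul 22 — lands on Thursday, July 22, 2021.
The last day of the proof-of-loss period: 25 calendar days after July 22, 2021 is August 16, 2021.
The last day of the waiting period: 30 calendar days after August 16, 2021 is September 15, 2021.
The date payment becomes effective: September 15, 2021 + 56 days = November 10, 2021.

November 10, 2021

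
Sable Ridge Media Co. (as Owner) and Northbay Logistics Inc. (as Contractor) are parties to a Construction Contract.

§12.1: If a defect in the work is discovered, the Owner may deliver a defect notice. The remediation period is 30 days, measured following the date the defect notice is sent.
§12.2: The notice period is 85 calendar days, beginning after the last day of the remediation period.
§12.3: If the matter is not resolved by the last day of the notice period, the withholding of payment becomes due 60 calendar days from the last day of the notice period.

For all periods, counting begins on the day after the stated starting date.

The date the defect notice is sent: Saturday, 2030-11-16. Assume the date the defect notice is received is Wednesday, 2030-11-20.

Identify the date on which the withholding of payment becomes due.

The last day of the remediation period: 2030-11-16 + 30 days = 2030-12-16.
The last day of the notice period: 85 calendar days after 2030-12-16 is 2031-03-11.
Adding 60 calendar days to 2031-03-11 gives 2031-05-10, which is the date on which the withholding of payment becomes due.

2031-05-10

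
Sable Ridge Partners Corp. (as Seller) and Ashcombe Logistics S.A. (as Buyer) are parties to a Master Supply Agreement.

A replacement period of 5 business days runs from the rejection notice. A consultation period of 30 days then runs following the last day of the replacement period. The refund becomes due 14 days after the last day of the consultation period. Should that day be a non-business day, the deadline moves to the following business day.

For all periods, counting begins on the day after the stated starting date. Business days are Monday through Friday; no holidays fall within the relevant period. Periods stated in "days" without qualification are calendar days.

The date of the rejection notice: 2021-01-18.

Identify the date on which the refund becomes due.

The last day of the replacement period: counting 5 business days from Monday, 2021-01-18 (Jan 19, Jan 20, Jan 21, Jan 22, Jan 25, skipping weekends) reaches Monday, 2021-01-25.
Adding 30 calendar days to 2021-01-25 gives 2021-02-24, which is the last day of the consultation period.
The date on which the refund becomes due: 14 calendar days after 2021-02-24 is 2021-03-10. 2021-03-10 is a Wednesday, so no roll-forward applies.

2021-03-10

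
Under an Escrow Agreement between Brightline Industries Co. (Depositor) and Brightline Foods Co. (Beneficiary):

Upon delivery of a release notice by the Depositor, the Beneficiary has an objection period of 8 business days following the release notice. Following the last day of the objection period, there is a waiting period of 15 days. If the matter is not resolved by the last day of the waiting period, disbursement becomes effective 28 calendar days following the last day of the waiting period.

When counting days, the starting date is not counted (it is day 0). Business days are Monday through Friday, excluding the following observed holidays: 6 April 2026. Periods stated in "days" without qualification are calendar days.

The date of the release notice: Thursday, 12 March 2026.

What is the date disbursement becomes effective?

6 May 2026

The last day of the objection period: counting 8 business days from Thursday, 12 March 2026 (Mar 13, Mar 16, Mar 17, Mar 18, Mar 19, Mar 20, Mar 23, Mar 24, skipping weekends) reaches Tuesday, 24 March 2026.
Adding 15 calendar days to 24 March 2026 gives 8 April 2026, which is the last day of the waiting period.
The date disbursement becomes effective: 28 calendar days after 8 April 2026 is 6 May 2026.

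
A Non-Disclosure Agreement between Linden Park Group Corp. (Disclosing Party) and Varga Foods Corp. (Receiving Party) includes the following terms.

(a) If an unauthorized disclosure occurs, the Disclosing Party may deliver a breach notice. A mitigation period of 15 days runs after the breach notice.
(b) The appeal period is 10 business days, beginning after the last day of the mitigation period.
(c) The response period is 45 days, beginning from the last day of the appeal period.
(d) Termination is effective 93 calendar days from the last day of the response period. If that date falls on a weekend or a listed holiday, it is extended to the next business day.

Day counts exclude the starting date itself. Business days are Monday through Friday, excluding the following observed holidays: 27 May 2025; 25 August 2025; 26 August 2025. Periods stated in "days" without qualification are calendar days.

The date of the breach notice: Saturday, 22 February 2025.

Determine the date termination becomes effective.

The last day of the mitigation period: 22 February 2025 + 15 days = 9 March 2025.
From Sunday, 9 March 2025, 10 business days (Mar 10, Mar 11, Mar 12, Mar 13, Mar 14, Mar 17, Mar 18, Mar 19, Mar 20, Mar 21, skipping weekends) brings us to Friday, 21 March 2025, which is the last day of the appeal period.
The last day of the response period: 45 calendar days after 21 March 2025 is 5 May 2025.
The date termination becomes effective: 93 calendar days after 5 May 2025 is 6 August 2025. 6 August 2025 is a Wednesday and is not a listed holiday, so no roll-forward applies.

6 August 2025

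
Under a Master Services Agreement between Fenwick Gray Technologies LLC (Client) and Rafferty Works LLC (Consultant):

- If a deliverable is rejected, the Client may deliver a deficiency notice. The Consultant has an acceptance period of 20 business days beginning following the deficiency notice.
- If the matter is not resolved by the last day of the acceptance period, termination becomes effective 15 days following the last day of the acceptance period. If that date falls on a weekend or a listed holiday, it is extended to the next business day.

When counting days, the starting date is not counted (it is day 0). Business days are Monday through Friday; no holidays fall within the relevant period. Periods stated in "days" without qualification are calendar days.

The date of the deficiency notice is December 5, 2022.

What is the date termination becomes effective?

The last day of the acceptance period: counting 20 business days from Monday, December 5, 2022 (Dec 6, Dec 7, Dec 8, Dec 9, …, Dec 29, Dec 30, Jan 2, skipping weekends) reaches Monday, January 2, 2023.
The date termination becomes effective: January 2, 2023 + 15 days = January 17, 2023. January 17, 2023 is a Tuesday, so no roll-forward applies.

January 17, 2023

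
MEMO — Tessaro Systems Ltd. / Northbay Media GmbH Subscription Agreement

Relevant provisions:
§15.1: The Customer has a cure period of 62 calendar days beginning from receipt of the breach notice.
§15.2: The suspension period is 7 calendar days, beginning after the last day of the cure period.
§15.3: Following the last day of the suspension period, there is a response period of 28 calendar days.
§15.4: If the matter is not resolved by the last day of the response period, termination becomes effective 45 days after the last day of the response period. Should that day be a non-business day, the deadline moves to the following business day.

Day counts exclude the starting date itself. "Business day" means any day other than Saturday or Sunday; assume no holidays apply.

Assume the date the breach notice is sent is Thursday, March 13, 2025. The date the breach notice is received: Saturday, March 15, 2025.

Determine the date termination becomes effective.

The last day of the cure period: 62 calendar days after March 15, 2025 is May 16, 2025.
The last day of the suspension period: 7 calendar days after May 16, 2025 is May 23, 2025.
Adding 28 calendar days to May 23, 2025 gives June 20, 2025, which is the last day of the response period.
Adding 45 calendar days to June 20, 2025 gives August 4, 2025, which is the date termination becomes effective. August 4, 2025 is a Monday, so no roll-forward applies.

August 4, 2025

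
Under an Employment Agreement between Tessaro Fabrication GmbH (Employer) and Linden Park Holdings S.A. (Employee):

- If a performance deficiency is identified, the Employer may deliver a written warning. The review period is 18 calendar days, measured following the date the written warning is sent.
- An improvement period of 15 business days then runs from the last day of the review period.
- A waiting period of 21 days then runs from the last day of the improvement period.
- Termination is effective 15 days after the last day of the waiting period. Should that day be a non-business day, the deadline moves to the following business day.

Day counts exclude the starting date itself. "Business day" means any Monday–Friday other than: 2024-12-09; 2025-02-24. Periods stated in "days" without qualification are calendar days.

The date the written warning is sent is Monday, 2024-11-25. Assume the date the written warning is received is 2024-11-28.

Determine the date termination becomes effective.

2025-02-10

The last day of the review period: 18 calendar days after 2024-11-25 is 2024-12-13.
From Friday, 2024-12-13, 15 business days (Dec 16, Dec 17, Dec 18, Dec 19, …, Jan 1, Jan 2, Jan 3, skipping weekends) brings us to Friday, 2025-01-03, which is the last day of the improvement period.
The last day of the waiting period: 21 calendar days after 2025-01-03 is 2025-01-24.
The date termination becomes effective: 2025-01-24 + 15 days = 2025-02-08. That falls on a Saturday, so it rolls to the next business day, Monday, 2025-02-10.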